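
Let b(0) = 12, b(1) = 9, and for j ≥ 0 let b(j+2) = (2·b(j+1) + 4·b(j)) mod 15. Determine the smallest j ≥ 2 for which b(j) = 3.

3

Computing terms: b(0) = 12, b(1) = 9, b(2) = 6, b(3) = 3, b(4) = 0, b(5) = 12, b(6) = 9.
The sequence repeats with period 5.
The value 3 first appears (with j ≥ 2) at b(3).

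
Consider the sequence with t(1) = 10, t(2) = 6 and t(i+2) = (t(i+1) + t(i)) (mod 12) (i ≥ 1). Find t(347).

Listing terms: t(1) = 10,  t(2) = 6,  t(3) = 4,  t(4) = 10,  t(5) = 2,  t(6) = 0,  t(7) = 2,  t(8) = 2,  t(9) = 4,  t(10) = 6,  t(11) = 10,  t(12) = 4,  t(13) = 2,  t(14) = 6,  t(15) = 8,  t(16) = 2,  t(17) = 10,  t(18) = 0,  t(19) = 10,  t(20) = 10,  t(21) = 8,  t(22) = 6,  t(23) = 2,  t(24) = 8,  t(25) = 10,  t(26) = 6.
The sequence repeats with period 24.
So t(347) = t(1 + ((347-1) mod 24)) = t(11) = 10.

10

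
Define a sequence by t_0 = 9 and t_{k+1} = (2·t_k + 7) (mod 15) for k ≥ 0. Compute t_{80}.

9

t_0 = 9; t_1 = 10; t_2 = 12; t_3 = 1; t_4 = 9.
The sequence repeats with period 4.
So t_{80} = t_{0 + ((80-0) mod 4)} = t_0 = 9.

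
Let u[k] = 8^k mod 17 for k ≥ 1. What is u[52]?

16

We have u[1] = 8; u[2] = 13; u[3] = 2; u[4] = 16; u[5] = 9; u[6] = 4; u[7] = 15; u[8] = 1; u[9] = 8.
Since u[9] = u[1] = 8, the sequence is periodic with period 8.
So u[52] = u[1 + ((52-1) mod 8)] = u[4] = 16.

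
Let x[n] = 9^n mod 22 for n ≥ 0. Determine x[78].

3

We have x[0] = 1, x[1] = 9, x[2] = 15, x[3] = 3, x[4] = 5, x[5] = 1.
Since x[5] = x[0] = 1, the sequence is periodic with period 5.
(78 - 0) mod 5 = 3, so x[78] = x[3] = 3.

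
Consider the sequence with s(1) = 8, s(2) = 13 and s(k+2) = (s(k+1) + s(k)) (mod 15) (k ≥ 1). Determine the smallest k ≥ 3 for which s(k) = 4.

4

Listing terms: s(1) = 8,  s(2) = 13,  s(3) = 6,  s(4) = 4,  s(5) = 10,  s(6) = 14,  s(7) = 9,  s(8) = 8,  s(9) = 2,  s(10) = 10,  s(11) = 12,  s(12) = 7,  s(13) = 4,  s(14) = 11,  s(15) = 0,  s(16) = 11,  s(17) = 11,  s(18) = 7,  s(19) = 3,  s(20) = 10,  s(21) = 13,  s(22) = 8,  s(23) = 6,  s(24) = 14,  s(25) = 5,  s(26) = 4,  s(27) = 9,  s(28) = 13,  s(29) = 7,  s(30) = 5,  s(31) = 12,  s(32) = 2,  s(33) = 14,  s(34) = 1,  s(35) = 0,  s(36) = 1,  s(37) = 1,  s(38) = 2,  s(39) = 3,  s(40) = 5,  s(41) = 8,  s(42) = 13.
The sequence repeats with period 40.
The value 4 first appears (with k ≥ 3) at s(4).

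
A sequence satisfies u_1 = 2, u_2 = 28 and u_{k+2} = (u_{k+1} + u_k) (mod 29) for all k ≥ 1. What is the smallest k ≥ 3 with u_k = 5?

Computing terms: u_1 = 2; u_2 = 28; u_3 = 1; u_4 = 0; u_5 = 1; u_6 = 1; u_7 = 2; u_8 = 3; u_9 = 5; u_{10} = 8; u_{11} = 13; u_{12} = 21; u_{13} = 5; u_{14} = 26; u_{15} = 2; u_{16} = 28.
Since (u_{15}, u_{16}) = (u_1, u_2) = (2, 28) (two consecutive terms determine the rest), the sequence is periodic with period 14.
The value 5 first appears (with k ≥ 3) at u_9.

9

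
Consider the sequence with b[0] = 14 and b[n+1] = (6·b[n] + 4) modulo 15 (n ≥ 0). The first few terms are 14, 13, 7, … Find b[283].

Listing terms: b[0] = 14,  b[1] = 13,  b[2] = 7,  b[3] = 1,  b[4] = 10,  b[5] = 4,  b[6] = 13.
Since b[6] = b[1] = 13, the sequence is eventually periodic: after a pre-period of length 1 it cycles with period 5.
For n ≥ 1, b[n] depends only on (n - 1) mod 5. (283 - 1) mod 5 = 2, so b[283] = b[3] = 1.

1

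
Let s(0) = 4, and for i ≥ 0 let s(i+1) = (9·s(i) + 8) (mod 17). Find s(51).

Listing terms: s(0) = 4, s(1) = 10, s(2) = 13, s(3) = 6, s(4) = 11, s(5) = 5, s(6) = 2, s(7) = 9, s(8) = 4.
Since s(8) = s(0) = 4, the sequence is periodic with period 8.
So s(51) = s(0 + ((51-0) mod 8)) = s(3) = 6.

6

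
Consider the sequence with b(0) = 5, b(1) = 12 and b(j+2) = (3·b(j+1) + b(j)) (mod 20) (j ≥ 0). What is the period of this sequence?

12

We have b(0) = 5, b(1) = 12, b(2) = 1, b(3) = 15, b(4) = 6, b(5) = 13, b(6) = 5, b(7) = 8, b(8) = 9, b(9) = 15, b(10) = 14, b(11) = 17, b(12) = 5, b(13) = 12.
Since (b(12), b(13)) = (b(0), b(1)) = (5, 12) (two consecutive terms determine the rest), the sequence is periodic with period 12.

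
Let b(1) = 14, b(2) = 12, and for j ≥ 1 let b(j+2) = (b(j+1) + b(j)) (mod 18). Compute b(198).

Computing terms: b(1) = 14,  b(2) = 12,  b(3) = 8,  b(4) = 2,  b(5) = 10,  b(6) = 12,  b(7) = 4,  b(8) = 16,  b(9) = 2,  b(10) = 0,  b(11) = 2,  b(12) = 2,  b(13) = 4,  b(14) = 6,  b(15) = 10,  b(16) = 16,  b(17) = 8,  b(18) = 6,  b(19) = 14,  b(20) = 2,  b(21) = 16,  b(22) = 0,  b(23) = 16,  b(24) = 16,  b(25) = 14,  b(26) = 12.
The sequence repeats with period 24.
(198 - 1) mod 24 = 5, so b(198) = b(6) = 12.

12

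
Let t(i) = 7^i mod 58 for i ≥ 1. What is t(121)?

t(1) = 7,  t(2) = 49,  t(3) = 53,  t(4) = 23,  t(5) = 45,  t(6) = 25,  t(7) = 1,  t(8) = 7.
The sequence repeats with period 7.
(121 - 1) mod 7 = 1, so t(121) = t(2) = 49.

49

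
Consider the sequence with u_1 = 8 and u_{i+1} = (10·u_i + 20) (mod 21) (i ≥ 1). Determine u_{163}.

u_1 = 8; u_2 = 16; u_3 = 12; u_4 = 14; u_5 = 13; u_6 = 3; u_7 = 8.
Since u_7 = u_1 = 8, the sequence is periodic with period 6.
(163 - 1) mod 6 = 0, so u_{163} = u_1 = 8.

8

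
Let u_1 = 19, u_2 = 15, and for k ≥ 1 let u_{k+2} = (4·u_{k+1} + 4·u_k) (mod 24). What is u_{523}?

Computing terms: u_1 = 19; u_2 = 15; u_3 = 16; u_4 = 4; u_5 = 8; u_6 = 0; u_7 = 8; u_8 = 8; u_9 = 16; u_{10} = 0; u_{11} = 16; u_{12} = 16; u_{13} = 8; u_{14} = 0.
Since (u_{13}, u_{14}) = (u_5, u_6) = (8, 0) (two consecutive terms determine the rest), the sequence is eventually periodic: after a pre-period of length 4 it cycles with period 8.
For k ≥ 5, u_k depends only on (k - 5) mod 8. (523 - 5) mod 8 = 6, so u_{523} = u_{11} = 16.

16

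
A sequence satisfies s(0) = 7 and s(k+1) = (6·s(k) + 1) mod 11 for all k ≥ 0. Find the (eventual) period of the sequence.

s(0) = 7,  s(1) = 10,  s(2) = 6,  s(3) = 4,  s(4) = 3,  s(5) = 8,  s(6) = 5,  s(7) = 9,  s(8) = 0,  s(9) = 1,  s(10) = 7.
Since s(10) = s(0) = 7, the sequence is periodic with period 10.

10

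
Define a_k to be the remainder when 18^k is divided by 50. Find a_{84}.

26

a_0 = 1, a_1 = 18, a_2 = 24, a_3 = 32, a_4 = 26, a_5 = 18.
Since a_5 = a_1 = 18, the sequence is eventually periodic: after a pre-period of length 1 it cycles with period 4.
For k ≥ 1, a_k depends only on (k - 1) mod 4. (84 - 1) mod 4 = 3, so a_{84} = a_4 = 26.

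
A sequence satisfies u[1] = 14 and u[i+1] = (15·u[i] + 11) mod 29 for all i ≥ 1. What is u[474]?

We have u[1] = 14, u[2] = 18, u[3] = 20, u[4] = 21, u[5] = 7, u[6] = 0, u[7] = 11, u[8] = 2, u[9] = 12, u[10] = 17, u[11] = 5, u[12] = 28, u[13] = 25, u[14] = 9, u[15] = 1, u[16] = 26, u[17] = 24, u[18] = 23, u[19] = 8, u[20] = 15, u[21] = 4, u[22] = 13, u[23] = 3, u[24] = 27, u[25] = 10, u[26] = 16, u[27] = 19, u[28] = 6, u[29] = 14.
Since u[29] = u[1] = 14, the sequence is periodic with period 28.
So u[474] = u[1 + ((474-1) mod 28)] = u[26] = 16.

16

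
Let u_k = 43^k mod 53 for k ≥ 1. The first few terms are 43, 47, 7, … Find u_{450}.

u_1 = 43,  u_2 = 47,  u_3 = 7,  u_4 = 36,  u_5 = 11,  u_6 = 49,  u_7 = 40,  u_8 = 24,  u_9 = 25,  u_{10} = 15,  u_{11} = 9,  u_{12} = 16,  u_{13} = 52,  u_{14} = 10,  u_{15} = 6,  u_{16} = 46,  u_{17} = 17,  u_{18} = 42,  u_{19} = 4,  u_{20} = 13,  u_{21} = 29,  u_{22} = 28,  u_{23} = 38,  u_{24} = 44,  u_{25} = 37,  u_{26} = 1,  u_{27} = 43.
The sequence repeats with period 26.
So u_{450} = u_{1 + ((450-1) mod 26)} = u_8 = 24.

24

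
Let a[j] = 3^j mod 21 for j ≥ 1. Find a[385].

3

We have a[1] = 3; a[2] = 9; a[3] = 6; a[4] = 18; a[5] = 12; a[6] = 15; a[7] = 3.
Since a[7] = a[1] = 3, the sequence is periodic with period 6.
So a[385] = a[1 + ((385-1) mod 6)] = a[1] = 3.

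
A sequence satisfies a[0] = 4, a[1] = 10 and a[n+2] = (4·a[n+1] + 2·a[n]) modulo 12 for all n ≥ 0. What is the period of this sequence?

6

Computing terms: a[0] = 4; a[1] = 10; a[2] = 0; a[3] = 8; a[4] = 8; a[5] = 0; a[6] = 4; a[7] = 4; a[8] = 0; a[9] = 8.
Since (a[8], a[9]) = (a[2], a[3]) = (0, 8) (two consecutive terms determine the rest), the sequence is eventually periodic: after a pre-period of length 2 it cycles with period 6.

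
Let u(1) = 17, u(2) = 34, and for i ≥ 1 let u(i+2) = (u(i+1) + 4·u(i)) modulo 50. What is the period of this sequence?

30

u(1) = 17; u(2) = 34; u(3) = 2; u(4) = 38; u(5) = 46; u(6) = 48; u(7) = 32; u(8) = 24; u(9) = 2; u(10) = 48; u(11) = 6; u(12) = 48; u(13) = 22; u(14) = 14; u(15) = 2; u(16) = 8; u(17) = 16; u(18) = 48; u(19) = 12; u(20) = 4; u(21) = 2; u(22) = 18; u(23) = 26; u(24) = 48; u(25) = 2; u(26) = 44; u(27) = 2; u(28) = 28; u(29) = 36; u(30) = 48; u(31) = 42; u(32) = 34; u(33) = 2.
Since (u(32), u(33)) = (u(2), u(3)) = (34, 2) (two consecutive terms determine the rest), the sequence is eventually periodic: after a pre-period of length 1 it cycles with period 30.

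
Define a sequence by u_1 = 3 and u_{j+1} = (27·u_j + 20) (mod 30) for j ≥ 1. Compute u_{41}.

Computing terms: u_1 = 3; u_2 = 11; u_3 = 17; u_4 = 29; u_5 = 23; u_6 = 11.
Since u_6 = u_2 = 11, the sequence is eventually periodic: after a pre-period of length 1 it cycles with period 4.
For j ≥ 2, u_j depends only on (j - 2) mod 4. (41 - 2) mod 4 = 3, so u_{41} = u_5 = 23.

23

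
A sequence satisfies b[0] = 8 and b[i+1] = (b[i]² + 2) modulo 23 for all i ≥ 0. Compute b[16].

Computing terms: b[0] = 8,  b[1] = 20,  b[2] = 11,  b[3] = 8.
Since b[3] = b[0] = 8, the sequence is periodic with period 3.
(16 - 0) mod 3 = 1, so b[16] = b[1] = 20.

20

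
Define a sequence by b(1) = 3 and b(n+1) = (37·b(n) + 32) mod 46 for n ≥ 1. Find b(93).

25

We have b(1) = 3; b(2) = 5; b(3) = 33; b(4) = 11; b(5) = 25; b(6) = 37; b(7) = 21; b(8) = 27; b(9) = 19; b(10) = 45; b(11) = 41; b(12) = 31; b(13) = 29; b(14) = 1; b(15) = 23; b(16) = 9; b(17) = 43; b(18) = 13; b(19) = 7; b(20) = 15; b(21) = 35; b(22) = 39; b(23) = 3.
The sequence repeats with period 22.
(93 - 1) mod 22 = 4, so b(93) = b(5) = 25.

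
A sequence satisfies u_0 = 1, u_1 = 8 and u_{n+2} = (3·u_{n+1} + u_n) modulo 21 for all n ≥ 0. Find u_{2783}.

u_0 = 1, u_1 = 8, u_2 = 4, u_3 = 20, u_4 = 1, u_5 = 2, u_6 = 7, u_7 = 2, u_8 = 13, u_9 = 20, u_{10} = 10, u_{11} = 8, u_{12} = 13, u_{13} = 5, u_{14} = 7, u_{15} = 5, u_{16} = 1, u_{17} = 8.
Since (u_{16}, u_{17}) = (u_0, u_1) = (1, 8) (two consecutive terms determine the rest), the sequence is periodic with period 16.
(2783 - 0) mod 16 = 15, so u_{2783} = u_{15} = 5.

5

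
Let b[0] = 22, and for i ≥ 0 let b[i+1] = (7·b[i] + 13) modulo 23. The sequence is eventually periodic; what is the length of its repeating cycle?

Listing terms: b[0] = 22, b[1] = 6, b[2] = 9, b[3] = 7, b[4] = 16, b[5] = 10, b[6] = 14, b[7] = 19, b[8] = 8, b[9] = 0, b[10] = 13, b[11] = 12, b[12] = 5, b[13] = 2, b[14] = 4, b[15] = 18, b[16] = 1, b[17] = 20, b[18] = 15, b[19] = 3, b[20] = 11, b[21] = 21, b[22] = 22.
Since b[22] = b[0] = 22, the sequence is periodic with period 22.

22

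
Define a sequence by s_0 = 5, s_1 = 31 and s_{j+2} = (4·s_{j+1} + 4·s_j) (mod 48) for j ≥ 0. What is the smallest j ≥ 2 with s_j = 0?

Listing terms: s_0 = 5,  s_1 = 31,  s_2 = 0,  s_3 = 28,  s_4 = 16,  s_5 = 32,  s_6 = 0,  s_7 = 32,  s_8 = 32,  s_9 = 16,  s_{10} = 0,  s_{11} = 16,  s_{12} = 16,  s_{13} = 32.
Since (s_{12}, s_{13}) = (s_4, s_5) = (16, 32) (two consecutive terms determine the rest), the sequence is eventually periodic: after a pre-period of length 4 it cycles with period 8.
The value 0 first appears (with j ≥ 2) at s_2.

2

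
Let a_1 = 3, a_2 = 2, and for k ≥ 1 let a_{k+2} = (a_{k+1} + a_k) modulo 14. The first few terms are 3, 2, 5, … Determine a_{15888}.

Computing terms: a_1 = 3,  a_2 = 2,  a_3 = 5,  a_4 = 7,  a_5 = 12,  a_6 = 5,  a_7 = 3,  a_8 = 8,  a_9 = 11,  a_{10} = 5,  a_{11} = 2,  a_{12} = 7,  a_{13} = 9,  a_{14} = 2,  a_{15} = 11,  a_{16} = 13,  a_{17} = 10,  a_{18} = 9,  a_{19} = 5,  a_{20} = 0,  a_{21} = 5,  a_{22} = 5,  a_{23} = 10,  a_{24} = 1,  a_{25} = 11,  a_{26} = 12,  a_{27} = 9,  a_{28} = 7,  a_{29} = 2,  a_{30} = 9,  a_{31} = 11,  a_{32} = 6,  a_{33} = 3,  a_{34} = 9,  a_{35} = 12,  a_{36} = 7,  a_{37} = 5,  a_{38} = 12,  a_{39} = 3,  a_{40} = 1,  a_{41} = 4,  a_{42} = 5,  a_{43} = 9,  a_{44} = 0,  a_{45} = 9,  a_{46} = 9,  a_{47} = 4,  a_{48} = 13,  a_{49} = 3,  a_{50} = 2.
The sequence repeats with period 48.
So a_{15888} = a_{1 + ((15888-1) mod 48)} = a_{48} = 13.

13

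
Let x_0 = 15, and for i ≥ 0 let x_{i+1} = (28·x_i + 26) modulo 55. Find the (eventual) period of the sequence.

We have x_0 = 15,  x_1 = 6,  x_2 = 29,  x_3 = 13,  x_4 = 5,  x_5 = 1,  x_6 = 54,  x_7 = 53,  x_8 = 25,  x_9 = 11,  x_{10} = 4,  x_{11} = 28,  x_{12} = 40,  x_{13} = 46,  x_{14} = 49,  x_{15} = 23,  x_{16} = 10,  x_{17} = 31,  x_{18} = 14,  x_{19} = 33,  x_{20} = 15.
The sequence repeats with period 20.

20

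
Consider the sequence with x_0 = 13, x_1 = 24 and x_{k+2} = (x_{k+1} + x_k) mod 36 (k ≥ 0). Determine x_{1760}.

We have x_0 = 13,  x_1 = 24,  x_2 = 1,  x_3 = 25,  x_4 = 26,  x_5 = 15,  x_6 = 5,  x_7 = 20,  x_8 = 25,  x_9 = 9,  x_{10} = 34,  x_{11} = 7,  x_{12} = 5,  x_{13} = 12,  x_{14} = 17,  x_{15} = 29,  x_{16} = 10,  x_{17} = 3,  x_{18} = 13,  x_{19} = 16,  x_{20} = 29,  x_{21} = 9,  x_{22} = 2,  x_{23} = 11,  x_{24} = 13,  x_{25} = 24.
The sequence repeats with period 24.
So x_{1760} = x_{0 + ((1760-0) mod 24)} = x_8 = 25.

25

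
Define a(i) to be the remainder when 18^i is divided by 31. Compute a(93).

4

We have a(0) = 1,  a(1) = 18,  a(2) = 14,  a(3) = 4,  a(4) = 10,  a(5) = 25,  a(6) = 16,  a(7) = 9,  a(8) = 7,  a(9) = 2,  a(10) = 5,  a(11) = 28,  a(12) = 8,  a(13) = 20,  a(14) = 19,  a(15) = 1.
The sequence repeats with period 15.
So a(93) = a(0 + ((93-0) mod 15)) = a(3) = 4.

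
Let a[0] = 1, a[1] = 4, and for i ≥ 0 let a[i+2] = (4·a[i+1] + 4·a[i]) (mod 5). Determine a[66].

Listing terms: a[0] = 1, a[1] = 4, a[2] = 0, a[3] = 1, a[4] = 4.
Since (a[3], a[4]) = (a[0], a[1]) = (1, 4) (two consecutive terms determine the rest), the sequence is periodic with period 3.
(66 - 0) mod 3 = 0, so a[66] = a[0] = 1.

1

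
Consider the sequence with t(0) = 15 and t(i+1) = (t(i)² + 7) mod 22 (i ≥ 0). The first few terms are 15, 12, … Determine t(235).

10

Computing terms: t(0) = 15,  t(1) = 12,  t(2) = 19,  t(3) = 16,  t(4) = 21,  t(5) = 8,  t(6) = 5,  t(7) = 10,  t(8) = 19.
Since t(8) = t(2) = 19, the sequence is eventually periodic: after a pre-period of length 2 it cycles with period 6.
For i ≥ 2, t(i) depends only on (i - 2) mod 6. (235 - 2) mod 6 = 5, so t(235) = t(7) = 10.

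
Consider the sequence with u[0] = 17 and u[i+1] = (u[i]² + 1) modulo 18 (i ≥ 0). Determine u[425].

14

Listing terms: u[0] = 17; u[1] = 2; u[2] = 5; u[3] = 8; u[4] = 11; u[5] = 14; u[6] = 17.
The sequence repeats with period 6.
So u[425] = u[0 + ((425-0) mod 6)] = u[5] = 14.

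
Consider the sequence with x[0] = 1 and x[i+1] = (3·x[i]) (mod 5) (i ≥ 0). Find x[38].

4

x[0] = 1,  x[1] = 3,  x[2] = 4,  x[3] = 2,  x[4] = 1.
Since x[4] = x[0] = 1, the sequence is periodic with period 4.
(38 - 0) mod 4 = 2, so x[38] = x[2] = 4.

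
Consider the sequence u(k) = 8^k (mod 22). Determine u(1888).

16

Listing terms: u(0) = 1, u(1) = 8, u(2) = 20, u(3) = 6, u(4) = 4, u(5) = 10, u(6) = 14, u(7) = 2, u(8) = 16, u(9) = 18, u(10) = 12, u(11) = 8.
Since u(11) = u(1) = 8, the sequence is eventually periodic: after a pre-period of length 1 it cycles with period 10.
For k ≥ 1, u(k) depends only on (k - 1) mod 10. (1888 - 1) mod 10 = 7, so u(1888) = u(8) = 16.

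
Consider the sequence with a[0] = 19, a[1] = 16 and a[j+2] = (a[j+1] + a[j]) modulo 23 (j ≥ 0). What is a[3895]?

a[0] = 19; a[1] = 16; a[2] = 12; a[3] = 5; a[4] = 17; a[5] = 22; a[6] = 16; a[7] = 15; a[8] = 8; a[9] = 0; a[10] = 8; a[11] = 8; a[12] = 16; a[13] = 1; a[14] = 17; a[15] = 18; a[16] = 12; a[17] = 7; a[18] = 19; a[19] = 3; a[20] = 22; a[21] = 2; a[22] = 1; a[23] = 3; a[24] = 4; a[25] = 7; a[26] = 11; a[27] = 18; a[28] = 6; a[29] = 1; a[30] = 7; a[31] = 8; a[32] = 15; a[33] = 0; a[34] = 15; a[35] = 15; a[36] = 7; a[37] = 22; a[38] = 6; a[39] = 5; a[40] = 11; a[41] = 16; a[42] = 4; a[43] = 20; a[44] = 1; a[45] = 21; a[46] = 22; a[47] = 20; a[48] = 19; a[49] = 16.
The sequence repeats with period 48.
(3895 - 0) mod 48 = 7, so a[3895] = a[7] = 15.

15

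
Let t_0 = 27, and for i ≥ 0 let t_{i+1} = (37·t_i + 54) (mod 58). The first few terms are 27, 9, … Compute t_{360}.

Computing terms: t_0 = 27,  t_1 = 9,  t_2 = 39,  t_3 = 47,  t_4 = 53,  t_5 = 43,  t_6 = 21,  t_7 = 19,  t_8 = 3,  t_9 = 49,  t_{10} = 11,  t_{11} = 55,  t_{12} = 1,  t_{13} = 33,  t_{14} = 57,  t_{15} = 17,  t_{16} = 45,  t_{17} = 37,  t_{18} = 31,  t_{19} = 41,  t_{20} = 5,  t_{21} = 7,  t_{22} = 23,  t_{23} = 35,  t_{24} = 15,  t_{25} = 29,  t_{26} = 25,  t_{27} = 51,  t_{28} = 27.
The sequence repeats with period 28.
(360 - 0) mod 28 = 24, so t_{360} = t_{24} = 15.

15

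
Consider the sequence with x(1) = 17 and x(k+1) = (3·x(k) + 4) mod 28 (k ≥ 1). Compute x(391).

We have x(1) = 17, x(2) = 27, x(3) = 1, x(4) = 7, x(5) = 25, x(6) = 23, x(7) = 17.
The sequence repeats with period 6.
So x(391) = x(1 + ((391-1) mod 6)) = x(1) = 17.

17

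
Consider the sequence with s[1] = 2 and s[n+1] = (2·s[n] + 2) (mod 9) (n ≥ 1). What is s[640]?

We have s[1] = 2,  s[2] = 6,  s[3] = 5,  s[4] = 3,  s[5] = 8,  s[6] = 0,  s[7] = 2.
The sequence repeats with period 6.
(640 - 1) mod 6 = 3, so s[640] = s[4] = 3.

3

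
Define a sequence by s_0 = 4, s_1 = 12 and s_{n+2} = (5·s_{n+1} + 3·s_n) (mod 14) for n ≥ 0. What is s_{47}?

2

Listing terms: s_0 = 4, s_1 = 12, s_2 = 2, s_3 = 4, s_4 = 12.
Since (s_3, s_4) = (s_0, s_1) = (4, 12) (two consecutive terms determine the rest), the sequence is periodic with period 3.
(47 - 0) mod 3 = 2, so s_{47} = s_2 = 2.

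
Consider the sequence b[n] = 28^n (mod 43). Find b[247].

26

We have b[1] = 28; b[2] = 10; b[3] = 22; b[4] = 14; b[5] = 5; b[6] = 11; b[7] = 7; b[8] = 24; b[9] = 27; b[10] = 25; b[11] = 12; b[12] = 35; b[13] = 34; b[14] = 6; b[15] = 39; b[16] = 17; b[17] = 3; b[18] = 41; b[19] = 30; b[20] = 23; b[21] = 42; b[22] = 15; b[23] = 33; b[24] = 21; b[25] = 29; b[26] = 38; b[27] = 32; b[28] = 36; b[29] = 19; b[30] = 16; b[31] = 18; b[32] = 31; b[33] = 8; b[34] = 9; b[35] = 37; b[36] = 4; b[37] = 26; b[38] = 40; b[39] = 2; b[40] = 13; b[41] = 20; b[42] = 1; b[43] = 28.
The sequence repeats with period 42.
So b[247] = b[1 + ((247-1) mod 42)] = b[37] = 26.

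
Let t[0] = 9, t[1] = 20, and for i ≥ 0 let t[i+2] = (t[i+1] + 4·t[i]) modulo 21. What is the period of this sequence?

Listing terms: t[0] = 9,  t[1] = 20,  t[2] = 14,  t[3] = 10,  t[4] = 3,  t[5] = 1,  t[6] = 13,  t[7] = 17,  t[8] = 6,  t[9] = 11,  t[10] = 14,  t[11] = 16,  t[12] = 9,  t[13] = 10,  t[14] = 4,  t[15] = 2,  t[16] = 18,  t[17] = 5,  t[18] = 14,  t[19] = 13,  t[20] = 6,  t[21] = 16,  t[22] = 19,  t[23] = 20,  t[24] = 12,  t[25] = 8,  t[26] = 14,  t[27] = 4,  t[28] = 18,  t[29] = 13,  t[30] = 1,  t[31] = 11,  t[32] = 15,  t[33] = 17,  t[34] = 14,  t[35] = 19,  t[36] = 12,  t[37] = 4,  t[38] = 10,  t[39] = 5,  t[40] = 3,  t[41] = 2,  t[42] = 14,  t[43] = 1,  t[44] = 15,  t[45] = 19,  t[46] = 16,  t[47] = 8,  t[48] = 9,  t[49] = 20.
The sequence repeats with period 48.

48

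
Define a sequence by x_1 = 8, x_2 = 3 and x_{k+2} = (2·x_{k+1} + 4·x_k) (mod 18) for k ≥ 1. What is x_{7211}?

2

x_1 = 8; x_2 = 3; x_3 = 2; x_4 = 16; x_5 = 4; x_6 = 0; x_7 = 16; x_8 = 14; x_9 = 2; x_{10} = 6; x_{11} = 2; x_{12} = 10; x_{13} = 10; x_{14} = 6; x_{15} = 16; x_{16} = 2; x_{17} = 14; x_{18} = 0; x_{19} = 2; x_{20} = 4; x_{21} = 16; x_{22} = 12; x_{23} = 16; x_{24} = 8; x_{25} = 8; x_{26} = 12; x_{27} = 2; x_{28} = 16.
Since (x_{27}, x_{28}) = (x_3, x_4) = (2, 16) (two consecutive terms determine the rest), the sequence is eventually periodic: after a pre-period of length 2 it cycles with period 24.
For k ≥ 3, x_k depends only on (k - 3) mod 24. (7211 - 3) mod 24 = 8, so x_{7211} = x_{11} = 2.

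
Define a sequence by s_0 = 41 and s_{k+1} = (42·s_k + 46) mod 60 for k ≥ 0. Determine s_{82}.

22

Computing terms: s_0 = 41, s_1 = 28, s_2 = 22, s_3 = 10, s_4 = 46, s_5 = 58, s_6 = 22.
Since s_6 = s_2 = 22, the sequence is eventually periodic: after a pre-period of length 2 it cycles with period 4.
For k ≥ 2, s_k depends only on (k - 2) mod 4. (82 - 2) mod 4 = 0, so s_{82} = s_2 = 22.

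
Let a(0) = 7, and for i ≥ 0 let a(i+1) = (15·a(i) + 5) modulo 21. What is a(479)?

a(0) = 7, a(1) = 5, a(2) = 17, a(3) = 8, a(4) = 20, a(5) = 11, a(6) = 2, a(7) = 14, a(8) = 5.
Since a(8) = a(1) = 5, the sequence is eventually periodic: after a pre-period of length 1 it cycles with period 7.
For i ≥ 1, a(i) depends only on (i - 1) mod 7. (479 - 1) mod 7 = 2, so a(479) = a(3) = 8.

8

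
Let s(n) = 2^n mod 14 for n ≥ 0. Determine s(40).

We have s(0) = 1; s(1) = 2; s(2) = 4; s(3) = 8; s(4) = 2.
Since s(4) = s(1) = 2, the sequence is eventually periodic: after a pre-period of length 1 it cycles with period 3.
For n ≥ 1, s(n) depends only on (n - 1) mod 3. (40 - 1) mod 3 = 0, so s(40) = s(1) = 2.

2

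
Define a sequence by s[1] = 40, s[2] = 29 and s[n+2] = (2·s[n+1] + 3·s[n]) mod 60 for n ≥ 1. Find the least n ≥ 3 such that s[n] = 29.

6

Computing terms: s[1] = 40,  s[2] = 29,  s[3] = 58,  s[4] = 23,  s[5] = 40,  s[6] = 29.
Since (s[5], s[6]) = (s[1], s[2]) = (40, 29) (two consecutive terms determine the rest), the sequence is periodic with period 4.
The value 29 next appears (with n ≥ 3) at s[6].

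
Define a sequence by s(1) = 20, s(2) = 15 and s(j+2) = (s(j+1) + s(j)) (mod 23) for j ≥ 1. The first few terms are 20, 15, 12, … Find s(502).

s(1) = 20,  s(2) = 15,  s(3) = 12,  s(4) = 4,  s(5) = 16,  s(6) = 20,  s(7) = 13,  s(8) = 10,  s(9) = 0,  s(10) = 10,  s(11) = 10,  s(12) = 20,  s(13) = 7,  s(14) = 4,  s(15) = 11,  s(16) = 15,  s(17) = 3,  s(18) = 18,  s(19) = 21,  s(20) = 16,  s(21) = 14,  s(22) = 7,  s(23) = 21,  s(24) = 5,  s(25) = 3,  s(26) = 8,  s(27) = 11,  s(28) = 19,  s(29) = 7,  s(30) = 3,  s(31) = 10,  s(32) = 13,  s(33) = 0,  s(34) = 13,  s(35) = 13,  s(36) = 3,  s(37) = 16,  s(38) = 19,  s(39) = 12,  s(40) = 8,  s(41) = 20,  s(42) = 5,  s(43) = 2,  s(44) = 7,  s(45) = 9,  s(46) = 16,  s(47) = 2,  s(48) = 18,  s(49) = 20,  s(50) = 15.
Since (s(49), s(50)) = (s(1), s(2)) = (20, 15) (two consecutive terms determine the rest), the sequence is periodic with period 48.
So s(502) = s(1 + ((502-1) mod 48)) = s(22) = 7.

7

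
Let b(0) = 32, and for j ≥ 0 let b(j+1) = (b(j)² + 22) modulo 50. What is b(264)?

We have b(0) = 32; b(1) = 46; b(2) = 38; b(3) = 16; b(4) = 28; b(5) = 6; b(6) = 8; b(7) = 36; b(8) = 18; b(9) = 46.
Since b(9) = b(1) = 46, the sequence is eventually periodic: after a pre-period of length 1 it cycles with period 8.
For j ≥ 1, b(j) depends only on (j - 1) mod 8. (264 - 1) mod 8 = 7, so b(264) = b(8) = 18.

18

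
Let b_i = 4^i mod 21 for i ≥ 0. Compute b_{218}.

16

Listing terms: b_0 = 1,  b_1 = 4,  b_2 = 16,  b_3 = 1.
The sequence repeats with period 3.
So b_{218} = b_{0 + ((218-0) mod 3)} = b_2 = 16.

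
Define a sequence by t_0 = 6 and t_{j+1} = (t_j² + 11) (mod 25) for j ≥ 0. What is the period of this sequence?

t_0 = 6,  t_1 = 22,  t_2 = 20,  t_3 = 11,  t_4 = 7,  t_5 = 10,  t_6 = 11.
Since t_6 = t_3 = 11, the sequence is eventually periodic: after a pre-period of length 3 it cycles with period 3.

3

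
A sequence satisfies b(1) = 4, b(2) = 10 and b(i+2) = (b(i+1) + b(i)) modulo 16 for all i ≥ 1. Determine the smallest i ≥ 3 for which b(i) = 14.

Computing terms: b(1) = 4,  b(2) = 10,  b(3) = 14,  b(4) = 8,  b(5) = 6,  b(6) = 14,  b(7) = 4,  b(8) = 2,  b(9) = 6,  b(10) = 8,  b(11) = 14,  b(12) = 6,  b(13) = 4,  b(14) = 10.
Since (b(13), b(14)) = (b(1), b(2)) = (4, 10) (two consecutive terms determine the rest), the sequence is periodic with period 12.
The value 14 first appears (with i ≥ 3) at b(3).

3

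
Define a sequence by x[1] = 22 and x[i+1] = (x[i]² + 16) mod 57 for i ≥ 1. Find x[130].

41

Computing terms: x[1] = 22; x[2] = 44; x[3] = 14; x[4] = 41; x[5] = 44.
Since x[5] = x[2] = 44, the sequence is eventually periodic: after a pre-period of length 1 it cycles with period 3.
For i ≥ 2, x[i] depends only on (i - 2) mod 3. (130 - 2) mod 3 = 2, so x[130] = x[4] = 41.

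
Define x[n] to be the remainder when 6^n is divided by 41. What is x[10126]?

39

Listing terms: x[1] = 6, x[2] = 36, x[3] = 11, x[4] = 25, x[5] = 27, x[6] = 39, x[7] = 29, x[8] = 10, x[9] = 19, x[10] = 32, x[11] = 28, x[12] = 4, x[13] = 24, x[14] = 21, x[15] = 3, x[16] = 18, x[17] = 26, x[18] = 33, x[19] = 34, x[20] = 40, x[21] = 35, x[22] = 5, x[23] = 30, x[24] = 16, x[25] = 14, x[26] = 2, x[27] = 12, x[28] = 31, x[29] = 22, x[30] = 9, x[31] = 13, x[32] = 37, x[33] = 17, x[34] = 20, x[35] = 38, x[36] = 23, x[37] = 15, x[38] = 8, x[39] = 7, x[40] = 1, x[41] = 6.
Since x[41] = x[1] = 6, the sequence is periodic with period 40.
So x[10126] = x[1 + ((10126-1) mod 40)] = x[6] = 39.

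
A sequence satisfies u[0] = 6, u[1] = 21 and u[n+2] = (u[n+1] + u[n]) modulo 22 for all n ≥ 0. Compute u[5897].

13

u[0] = 6; u[1] = 21; u[2] = 5; u[3] = 4; u[4] = 9; u[5] = 13; u[6] = 0; u[7] = 13; u[8] = 13; u[9] = 4; u[10] = 17; u[11] = 21; u[12] = 16; u[13] = 15; u[14] = 9; u[15] = 2; u[16] = 11; u[17] = 13; u[18] = 2; u[19] = 15; u[20] = 17; u[21] = 10; u[22] = 5; u[23] = 15; u[24] = 20; u[25] = 13; u[26] = 11; u[27] = 2; u[28] = 13; u[29] = 15; u[30] = 6; u[31] = 21.
The sequence repeats with period 30.
So u[5897] = u[0 + ((5897-0) mod 30)] = u[17] = 13.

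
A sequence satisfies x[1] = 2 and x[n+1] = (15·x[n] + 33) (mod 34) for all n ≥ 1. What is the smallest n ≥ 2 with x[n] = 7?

8

Computing terms: x[1] = 2; x[2] = 29; x[3] = 26; x[4] = 15; x[5] = 20; x[6] = 27; x[7] = 30; x[8] = 7; x[9] = 2.
Since x[9] = x[1] = 2, the sequence is periodic with period 8.
The value 7 first appears (with n ≥ 2) at x[8].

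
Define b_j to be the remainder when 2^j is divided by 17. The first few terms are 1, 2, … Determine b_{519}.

Computing terms: b_0 = 1,  b_1 = 2,  b_2 = 4,  b_3 = 8,  b_4 = 16,  b_5 = 15,  b_6 = 13,  b_7 = 9,  b_8 = 1.
The sequence repeats with period 8.
(519 - 0) mod 8 = 7, so b_{519} = b_7 = 9.

9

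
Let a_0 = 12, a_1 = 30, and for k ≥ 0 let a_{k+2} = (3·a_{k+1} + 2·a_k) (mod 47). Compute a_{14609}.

25

Computing terms: a_0 = 12; a_1 = 30; a_2 = 20; a_3 = 26; a_4 = 24; a_5 = 30; a_6 = 44; a_7 = 4; a_8 = 6; a_9 = 26; a_{10} = 43; a_{11} = 40; a_{12} = 18; a_{13} = 40; a_{14} = 15; a_{15} = 31; a_{16} = 29; a_{17} = 8; a_{18} = 35; a_{19} = 27; a_{20} = 10; a_{21} = 37; a_{22} = 37; a_{23} = 44; a_{24} = 18; a_{25} = 1; a_{26} = 39; a_{27} = 25; a_{28} = 12; a_{29} = 39; a_{30} = 0; a_{31} = 31; a_{32} = 46; a_{33} = 12; a_{34} = 34; a_{35} = 32; a_{36} = 23; a_{37} = 39; a_{38} = 22; a_{39} = 3; a_{40} = 6; a_{41} = 24; a_{42} = 37; a_{43} = 18; a_{44} = 34; a_{45} = 44; a_{46} = 12; a_{47} = 30.
The sequence repeats with period 46.
So a_{14609} = a_{0 + ((14609-0) mod 46)} = a_{27} = 25.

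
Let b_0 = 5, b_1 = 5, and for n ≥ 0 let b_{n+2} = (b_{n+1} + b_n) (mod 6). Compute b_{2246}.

2

b_0 = 5; b_1 = 5; b_2 = 4; b_3 = 3; b_4 = 1; b_5 = 4; b_6 = 5; b_7 = 3; b_8 = 2; b_9 = 5; b_{10} = 1; b_{11} = 0; b_{12} = 1; b_{13} = 1; b_{14} = 2; b_{15} = 3; b_{16} = 5; b_{17} = 2; b_{18} = 1; b_{19} = 3; b_{20} = 4; b_{21} = 1; b_{22} = 5; b_{23} = 0; b_{24} = 5; b_{25} = 5.
The sequence repeats with period 24.
(2246 - 0) mod 24 = 14, so b_{2246} = b_{14} = 2.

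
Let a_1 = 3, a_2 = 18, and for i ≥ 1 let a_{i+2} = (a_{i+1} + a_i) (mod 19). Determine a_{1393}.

7

a_1 = 3; a_2 = 18; a_3 = 2; a_4 = 1; a_5 = 3; a_6 = 4; a_7 = 7; a_8 = 11; a_9 = 18; a_{10} = 10; a_{11} = 9; a_{12} = 0; a_{13} = 9; a_{14} = 9; a_{15} = 18; a_{16} = 8; a_{17} = 7; a_{18} = 15; a_{19} = 3; a_{20} = 18.
The sequence repeats with period 18.
So a_{1393} = a_{1 + ((1393-1) mod 18)} = a_7 = 7.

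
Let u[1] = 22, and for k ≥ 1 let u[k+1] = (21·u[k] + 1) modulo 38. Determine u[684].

1

Listing terms: u[1] = 22, u[2] = 7, u[3] = 34, u[4] = 31, u[5] = 6, u[6] = 13, u[7] = 8, u[8] = 17, u[9] = 16, u[10] = 33, u[11] = 10, u[12] = 21, u[13] = 24, u[14] = 11, u[15] = 4, u[16] = 9, u[17] = 0, u[18] = 1, u[19] = 22.
The sequence repeats with period 18.
(684 - 1) mod 18 = 17, so u[684] = u[18] = 1.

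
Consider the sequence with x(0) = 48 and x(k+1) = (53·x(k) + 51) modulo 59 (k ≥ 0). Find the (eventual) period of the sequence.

We have x(0) = 48; x(1) = 58; x(2) = 57; x(3) = 4; x(4) = 27; x(5) = 7; x(6) = 9; x(7) = 56; x(8) = 10; x(9) = 50; x(10) = 46; x(11) = 11; x(12) = 44; x(13) = 23; x(14) = 31; x(15) = 42; x(16) = 35; x(17) = 18; x(18) = 2; x(19) = 39; x(20) = 53; x(21) = 28; x(22) = 1; x(23) = 45; x(24) = 17; x(25) = 8; x(26) = 3; x(27) = 33; x(28) = 30; x(29) = 48.
The sequence repeats with period 29.

29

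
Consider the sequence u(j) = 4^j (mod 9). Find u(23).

We have u(0) = 1; u(1) = 4; u(2) = 7; u(3) = 1.
The sequence repeats with period 3.
So u(23) = u(0 + ((23-0) mod 3)) = u(2) = 7.

7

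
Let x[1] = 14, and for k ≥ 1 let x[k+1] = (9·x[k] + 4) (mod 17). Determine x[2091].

1

Computing terms: x[1] = 14; x[2] = 11; x[3] = 1; x[4] = 13; x[5] = 2; x[6] = 5; x[7] = 15; x[8] = 3; x[9] = 14.
The sequence repeats with period 8.
(2091 - 1) mod 8 = 2, so x[2091] = x[3] = 1.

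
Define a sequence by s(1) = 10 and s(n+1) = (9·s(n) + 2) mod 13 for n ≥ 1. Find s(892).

Computing terms: s(1) = 10, s(2) = 1, s(3) = 11, s(4) = 10.
The sequence repeats with period 3.
So s(892) = s(1 + ((892-1) mod 3)) = s(1) = 10.

10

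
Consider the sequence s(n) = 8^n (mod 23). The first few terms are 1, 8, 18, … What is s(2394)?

Computing terms: s(0) = 1; s(1) = 8; s(2) = 18; s(3) = 6; s(4) = 2; s(5) = 16; s(6) = 13; s(7) = 12; s(8) = 4; s(9) = 9; s(10) = 3; s(11) = 1.
Since s(11) = s(0) = 1, the sequence is periodic with period 11.
(2394 - 0) mod 11 = 7, so s(2394) = s(7) = 12.

12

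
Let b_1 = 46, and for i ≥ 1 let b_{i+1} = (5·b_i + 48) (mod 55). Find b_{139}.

33

Listing terms: b_1 = 46, b_2 = 3, b_3 = 8, b_4 = 33, b_5 = 48, b_6 = 13, b_7 = 3.
Since b_7 = b_2 = 3, the sequence is eventually periodic: after a pre-period of length 1 it cycles with period 5.
For i ≥ 2, b_i depends only on (i - 2) mod 5. (139 - 2) mod 5 = 2, so b_{139} = b_4 = 33.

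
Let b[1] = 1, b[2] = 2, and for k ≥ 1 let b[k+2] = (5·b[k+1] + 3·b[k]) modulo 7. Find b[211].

b[1] = 1,  b[2] = 2,  b[3] = 6,  b[4] = 1,  b[5] = 2.
Since (b[4], b[5]) = (b[1], b[2]) = (1, 2) (two consecutive terms determine the rest), the sequence is periodic with period 3.
(211 - 1) mod 3 = 0, so b[211] = b[1] = 1.

1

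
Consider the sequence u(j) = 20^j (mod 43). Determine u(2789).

29

We have u(0) = 1,  u(1) = 20,  u(2) = 13,  u(3) = 2,  u(4) = 40,  u(5) = 26,  u(6) = 4,  u(7) = 37,  u(8) = 9,  u(9) = 8,  u(10) = 31,  u(11) = 18,  u(12) = 16,  u(13) = 19,  u(14) = 36,  u(15) = 32,  u(16) = 38,  u(17) = 29,  u(18) = 21,  u(19) = 33,  u(20) = 15,  u(21) = 42,  u(22) = 23,  u(23) = 30,  u(24) = 41,  u(25) = 3,  u(26) = 17,  u(27) = 39,  u(28) = 6,  u(29) = 34,  u(30) = 35,  u(31) = 12,  u(32) = 25,  u(33) = 27,  u(34) = 24,  u(35) = 7,  u(36) = 11,  u(37) = 5,  u(38) = 14,  u(39) = 22,  u(40) = 10,  u(41) = 28,  u(42) = 1.
The sequence repeats with period 42.
(2789 - 0) mod 42 = 17, so u(2789) = u(17) = 29.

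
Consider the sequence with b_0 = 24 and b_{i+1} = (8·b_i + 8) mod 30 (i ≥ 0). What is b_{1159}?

Computing terms: b_0 = 24; b_1 = 20; b_2 = 18; b_3 = 2; b_4 = 24.
Since b_4 = b_0 = 24, the sequence is periodic with period 4.
So b_{1159} = b_{0 + ((1159-0) mod 4)} = b_3 = 2.

2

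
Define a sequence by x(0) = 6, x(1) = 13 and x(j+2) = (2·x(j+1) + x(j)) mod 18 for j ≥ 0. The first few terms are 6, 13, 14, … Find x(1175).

Listing terms: x(0) = 6,  x(1) = 13,  x(2) = 14,  x(3) = 5,  x(4) = 6,  x(5) = 17,  x(6) = 4,  x(7) = 7,  x(8) = 0,  x(9) = 7,  x(10) = 14,  x(11) = 17,  x(12) = 12,  x(13) = 5,  x(14) = 4,  x(15) = 13,  x(16) = 12,  x(17) = 1,  x(18) = 14,  x(19) = 11,  x(20) = 0,  x(21) = 11,  x(22) = 4,  x(23) = 1,  x(24) = 6,  x(25) = 13.
The sequence repeats with period 24.
So x(1175) = x(0 + ((1175-0) mod 24)) = x(23) = 1.

1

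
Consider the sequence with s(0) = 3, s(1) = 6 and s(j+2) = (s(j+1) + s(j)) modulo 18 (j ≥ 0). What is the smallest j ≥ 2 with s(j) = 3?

5

s(0) = 3,  s(1) = 6,  s(2) = 9,  s(3) = 15,  s(4) = 6,  s(5) = 3,  s(6) = 9,  s(7) = 12,  s(8) = 3,  s(9) = 15,  s(10) = 0,  s(11) = 15,  s(12) = 15,  s(13) = 12,  s(14) = 9,  s(15) = 3,  s(16) = 12,  s(17) = 15,  s(18) = 9,  s(19) = 6,  s(20) = 15,  s(21) = 3,  s(22) = 0,  s(23) = 3,  s(24) = 3,  s(25) = 6.
Since (s(24), s(25)) = (s(0), s(1)) = (3, 6) (two consecutive terms determine the rest), the sequence is periodic with period 24.
The value 3 first appears (with j ≥ 2) at s(5).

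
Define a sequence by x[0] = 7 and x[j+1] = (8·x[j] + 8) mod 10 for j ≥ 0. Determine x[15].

We have x[0] = 7; x[1] = 4; x[2] = 0; x[3] = 8; x[4] = 2; x[5] = 4.
Since x[5] = x[1] = 4, the sequence is eventually periodic: after a pre-period of length 1 it cycles with period 4.
For j ≥ 1, x[j] depends only on (j - 1) mod 4. (15 - 1) mod 4 = 2, so x[15] = x[3] = 8.

8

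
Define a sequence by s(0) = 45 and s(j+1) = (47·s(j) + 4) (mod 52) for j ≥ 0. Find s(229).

39

We have s(0) = 45,  s(1) = 39,  s(2) = 17,  s(3) = 23,  s(4) = 45.
Since s(4) = s(0) = 45, the sequence is periodic with period 4.
So s(229) = s(0 + ((229-0) mod 4)) = s(1) = 39.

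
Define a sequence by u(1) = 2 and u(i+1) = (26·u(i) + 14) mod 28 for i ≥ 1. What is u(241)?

Listing terms: u(1) = 2; u(2) = 10; u(3) = 22; u(4) = 26; u(5) = 18; u(6) = 6; u(7) = 2.
The sequence repeats with period 6.
(241 - 1) mod 6 = 0, so u(241) = u(1) = 2.

2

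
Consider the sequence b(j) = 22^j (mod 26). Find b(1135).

Computing terms: b(1) = 22; b(2) = 16; b(3) = 14; b(4) = 22.
Since b(4) = b(1) = 22, the sequence is periodic with period 3.
(1135 - 1) mod 3 = 0, so b(1135) = b(1) = 22.

22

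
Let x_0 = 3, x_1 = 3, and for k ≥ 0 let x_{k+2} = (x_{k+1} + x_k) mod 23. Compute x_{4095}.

Computing terms: x_0 = 3,  x_1 = 3,  x_2 = 6,  x_3 = 9,  x_4 = 15,  x_5 = 1,  x_6 = 16,  x_7 = 17,  x_8 = 10,  x_9 = 4,  x_{10} = 14,  x_{11} = 18,  x_{12} = 9,  x_{13} = 4,  x_{14} = 13,  x_{15} = 17,  x_{16} = 7,  x_{17} = 1,  x_{18} = 8,  x_{19} = 9,  x_{20} = 17,  x_{21} = 3,  x_{22} = 20,  x_{23} = 0,  x_{24} = 20,  x_{25} = 20,  x_{26} = 17,  x_{27} = 14,  x_{28} = 8,  x_{29} = 22,  x_{30} = 7,  x_{31} = 6,  x_{32} = 13,  x_{33} = 19,  x_{34} = 9,  x_{35} = 5,  x_{36} = 14,  x_{37} = 19,  x_{38} = 10,  x_{39} = 6,  x_{40} = 16,  x_{41} = 22,  x_{42} = 15,  x_{43} = 14,  x_{44} = 6,  x_{45} = 20,  x_{46} = 3,  x_{47} = 0,  x_{48} = 3,  x_{49} = 3.
The sequence repeats with period 48.
So x_{4095} = x_{0 + ((4095-0) mod 48)} = x_{15} = 17.

17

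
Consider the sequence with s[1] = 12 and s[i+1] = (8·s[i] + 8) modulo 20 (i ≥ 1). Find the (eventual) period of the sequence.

s[1] = 12, s[2] = 4, s[3] = 0, s[4] = 8, s[5] = 12.
Since s[5] = s[1] = 12, the sequence is periodic with period 4.

4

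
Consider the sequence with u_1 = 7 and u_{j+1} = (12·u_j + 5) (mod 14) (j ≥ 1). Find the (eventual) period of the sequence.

We have u_1 = 7; u_2 = 5; u_3 = 9; u_4 = 1; u_5 = 3; u_6 = 13; u_7 = 7.
Since u_7 = u_1 = 7, the sequence is periodic with period 6.

6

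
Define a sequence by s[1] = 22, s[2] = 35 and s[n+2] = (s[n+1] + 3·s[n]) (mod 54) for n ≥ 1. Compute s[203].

Listing terms: s[1] = 22; s[2] = 35; s[3] = 47; s[4] = 44; s[5] = 23; s[6] = 47; s[7] = 8; s[8] = 41; s[9] = 11; s[10] = 26; s[11] = 5; s[12] = 29; s[13] = 44; s[14] = 23.
Since (s[13], s[14]) = (s[4], s[5]) = (44, 23) (two consecutive terms determine the rest), the sequence is eventually periodic: after a pre-period of length 3 it cycles with period 9.
For n ≥ 4, s[n] depends only on (n - 4) mod 9. (203 - 4) mod 9 = 1, so s[203] = s[5] = 23.

23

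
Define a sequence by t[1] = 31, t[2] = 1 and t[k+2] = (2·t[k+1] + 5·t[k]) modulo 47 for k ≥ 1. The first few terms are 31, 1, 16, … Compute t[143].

13

t[1] = 31,  t[2] = 1,  t[3] = 16,  t[4] = 37,  t[5] = 13,  t[6] = 23,  t[7] = 17,  t[8] = 8,  t[9] = 7,  t[10] = 7,  t[11] = 2,  t[12] = 39,  t[13] = 41,  t[14] = 42,  t[15] = 7,  t[16] = 36,  t[17] = 13,  t[18] = 18,  t[19] = 7,  t[20] = 10,  t[21] = 8,  t[22] = 19,  t[23] = 31,  t[24] = 16,  t[25] = 46,  t[26] = 31,  t[27] = 10,  t[28] = 34,  t[29] = 24,  t[30] = 30,  t[31] = 39,  t[32] = 40,  t[33] = 40,  t[34] = 45,  t[35] = 8,  t[36] = 6,  t[37] = 5,  t[38] = 40,  t[39] = 11,  t[40] = 34,  t[41] = 29,  t[42] = 40,  t[43] = 37,  t[44] = 39,  t[45] = 28,  t[46] = 16,  t[47] = 31,  t[48] = 1.
Since (t[47], t[48]) = (t[1], t[2]) = (31, 1) (two consecutive terms determine the rest), the sequence is periodic with period 46.
So t[143] = t[1 + ((143-1) mod 46)] = t[5] = 13.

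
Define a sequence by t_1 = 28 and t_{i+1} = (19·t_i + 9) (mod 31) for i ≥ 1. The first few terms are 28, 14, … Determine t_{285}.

1

We have t_1 = 28; t_2 = 14; t_3 = 27; t_4 = 26; t_5 = 7; t_6 = 18; t_7 = 10; t_8 = 13; t_9 = 8; t_{10} = 6; t_{11} = 30; t_{12} = 21; t_{13} = 5; t_{14} = 11; t_{15} = 1; t_{16} = 28.
The sequence repeats with period 15.
So t_{285} = t_{1 + ((285-1) mod 15)} = t_{15} = 1.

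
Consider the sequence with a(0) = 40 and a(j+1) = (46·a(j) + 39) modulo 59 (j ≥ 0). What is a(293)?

a(0) = 40; a(1) = 50; a(2) = 38; a(3) = 17; a(4) = 54; a(5) = 45; a(6) = 44; a(7) = 57; a(8) = 6; a(9) = 20; a(10) = 15; a(11) = 21; a(12) = 2; a(13) = 13; a(14) = 47; a(15) = 18; a(16) = 41; a(17) = 37; a(18) = 30; a(19) = 3; a(20) = 0; a(21) = 39; a(22) = 4; a(23) = 46; a(24) = 31; a(25) = 49; a(26) = 51; a(27) = 25; a(28) = 9; a(29) = 40.
Since a(29) = a(0) = 40, the sequence is periodic with period 29.
So a(293) = a(0 + ((293-0) mod 29)) = a(3) = 17.

17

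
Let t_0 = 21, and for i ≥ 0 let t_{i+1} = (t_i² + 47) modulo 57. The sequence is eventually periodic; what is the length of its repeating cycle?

6

Computing terms: t_0 = 21; t_1 = 32; t_2 = 45; t_3 = 20; t_4 = 48; t_5 = 14; t_6 = 15; t_7 = 44; t_8 = 45.
Since t_8 = t_2 = 45, the sequence is eventually periodic: after a pre-period of length 2 it cycles with period 6.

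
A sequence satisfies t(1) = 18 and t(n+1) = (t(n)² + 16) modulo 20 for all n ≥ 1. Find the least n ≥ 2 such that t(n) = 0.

2

We have t(1) = 18,  t(2) = 0,  t(3) = 16,  t(4) = 12,  t(5) = 0.
Since t(5) = t(2) = 0, the sequence is eventually periodic: after a pre-period of length 1 it cycles with period 3.
The value 0 first appears (with n ≥ 2) at t(2).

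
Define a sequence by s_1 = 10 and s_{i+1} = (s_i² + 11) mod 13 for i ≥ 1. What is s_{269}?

Computing terms: s_1 = 10, s_2 = 7, s_3 = 8, s_4 = 10.
Since s_4 = s_1 = 10, the sequence is periodic with period 3.
(269 - 1) mod 3 = 1, so s_{269} = s_2 = 7.

7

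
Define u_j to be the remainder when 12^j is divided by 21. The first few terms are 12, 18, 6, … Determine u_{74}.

18

We have u_1 = 12; u_2 = 18; u_3 = 6; u_4 = 9; u_5 = 3; u_6 = 15; u_7 = 12.
The sequence repeats with period 6.
So u_{74} = u_{1 + ((74-1) mod 6)} = u_2 = 18.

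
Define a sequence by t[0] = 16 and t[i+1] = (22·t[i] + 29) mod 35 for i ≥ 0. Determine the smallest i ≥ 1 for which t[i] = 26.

3

We have t[0] = 16; t[1] = 31; t[2] = 11; t[3] = 26; t[4] = 6; t[5] = 21; t[6] = 1; t[7] = 16.
The sequence repeats with period 7.
The value 26 first appears (with i ≥ 1) at t[3].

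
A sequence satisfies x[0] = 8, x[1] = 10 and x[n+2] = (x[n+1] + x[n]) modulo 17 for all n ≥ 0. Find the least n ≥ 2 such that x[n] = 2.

Computing terms: x[0] = 8; x[1] = 10; x[2] = 1; x[3] = 11; x[4] = 12; x[5] = 6; x[6] = 1; x[7] = 7; x[8] = 8; x[9] = 15; x[10] = 6; x[11] = 4; x[12] = 10; x[13] = 14; x[14] = 7; x[15] = 4; x[16] = 11; x[17] = 15; x[18] = 9; x[19] = 7; x[20] = 16; x[21] = 6; x[22] = 5; x[23] = 11; x[24] = 16; x[25] = 10; x[26] = 9; x[27] = 2; x[28] = 11; x[29] = 13; x[30] = 7; x[31] = 3; x[32] = 10; x[33] = 13; x[34] = 6; x[35] = 2; x[36] = 8; x[37] = 10.
Since (x[36], x[37]) = (x[0], x[1]) = (8, 10) (two consecutive terms determine the rest), the sequence is periodic with period 36.
The value 2 first appears (with n ≥ 2) at x[27].

27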